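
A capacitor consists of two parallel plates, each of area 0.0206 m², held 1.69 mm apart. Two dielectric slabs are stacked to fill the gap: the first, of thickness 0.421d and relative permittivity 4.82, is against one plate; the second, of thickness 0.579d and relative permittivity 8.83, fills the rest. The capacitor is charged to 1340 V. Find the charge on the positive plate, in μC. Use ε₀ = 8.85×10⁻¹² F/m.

Stacked slabs ⇒ two capacitors in series, each with the full plate area.
C₁ = κ₁ε₀A/d₁ = 4.82 × 8.85×10⁻¹² × 2.06×10⁻² / 7.11×10⁻⁴ = 1.24×10⁻⁹ F.
C₂ = κ₂ε₀A/d₂ = 8.83 × 8.85×10⁻¹² × 2.06×10⁻² / 9.79×10⁻⁴ = 1.65×10⁻⁹ F.
C = (1/C₁ + 1/C₂)⁻¹ = 7.05×10⁻¹⁰ F.
Q = CV = 7.05×10⁻¹⁰ × 1340 = 9.45×10⁻⁷ C.

0.945 μC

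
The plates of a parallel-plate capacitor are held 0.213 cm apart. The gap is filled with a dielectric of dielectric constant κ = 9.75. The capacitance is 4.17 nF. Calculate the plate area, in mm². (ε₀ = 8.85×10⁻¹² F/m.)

A = Cd/(κε₀) = 4.17×10⁻⁹ × 2.13×10⁻³ / (9.75 × 8.85×10⁻¹²) = 0.103 m².

A ≈ 1.03×10⁵ mm²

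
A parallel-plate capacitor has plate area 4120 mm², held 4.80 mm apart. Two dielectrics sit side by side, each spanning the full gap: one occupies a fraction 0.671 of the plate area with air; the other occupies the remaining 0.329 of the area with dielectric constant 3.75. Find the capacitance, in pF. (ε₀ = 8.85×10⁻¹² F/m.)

A = 4120 mm² = 4.12×10⁻³ m².
Side-by-side slabs ⇒ two capacitors in parallel, each spanning the full gap.
C₁ = κ₁ε₀A₁/d = 1.00 × 8.85×10⁻¹² × 2.76×10⁻³ / 4.80×10⁻³ = 5.10×10⁻¹² F.
C₂ = κ₂ε₀A₂/d = 3.75 × 8.85×10⁻¹² × 1.36×10⁻³ / 4.80×10⁻³ = 9.37×10⁻¹² F.
C = C₁ + C₂ = 1.45×10⁻¹¹ F.

C ≈ 14.5 pF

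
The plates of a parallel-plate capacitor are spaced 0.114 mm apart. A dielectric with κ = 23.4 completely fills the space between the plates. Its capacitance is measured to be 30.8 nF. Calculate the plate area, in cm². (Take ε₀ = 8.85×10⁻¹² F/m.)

A ≈ 170 cm²

A = Cd/(κε₀) = 3.08×10⁻⁸ × 1.14×10⁻⁴ / (23.4 × 8.85×10⁻¹²) = 1.70×10⁻² m².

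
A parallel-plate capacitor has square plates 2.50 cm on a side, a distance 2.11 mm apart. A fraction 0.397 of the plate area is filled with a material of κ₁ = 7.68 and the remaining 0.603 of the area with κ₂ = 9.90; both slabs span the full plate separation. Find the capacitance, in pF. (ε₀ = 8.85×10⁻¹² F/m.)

C ≈ 23.6 pF

A = (2.50 cm)² = 6.25×10⁻⁴ m².
Side-by-side slabs ⇒ two capacitors in parallel, each spanning the full gap.
C₁ = κ₁ε₀A₁/d = 7.68 × 8.85×10⁻¹² × 2.48×10⁻⁴ / 2.11×10⁻³ = 7.99×10⁻¹² F.
C₂ = κ₂ε₀A₂/d = 9.90 × 8.85×10⁻¹² × 3.77×10⁻⁴ / 2.11×10⁻³ = 1.56×10⁻¹¹ F.
C = C₁ + C₂ = 2.36×10⁻¹¹ F.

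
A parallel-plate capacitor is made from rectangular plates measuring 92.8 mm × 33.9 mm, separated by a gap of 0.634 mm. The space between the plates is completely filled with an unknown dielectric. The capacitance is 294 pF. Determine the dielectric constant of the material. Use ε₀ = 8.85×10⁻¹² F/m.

κ ≈ 6.69

A = 92.8 × 33.9 mm² = 3.15×10⁻³ m².
κ = Cd/(ε₀A) = 2.94×10⁻¹⁰ × 6.34×10⁻⁴ / (8.85×10⁻¹² × 3.15×10⁻³) = 6.69.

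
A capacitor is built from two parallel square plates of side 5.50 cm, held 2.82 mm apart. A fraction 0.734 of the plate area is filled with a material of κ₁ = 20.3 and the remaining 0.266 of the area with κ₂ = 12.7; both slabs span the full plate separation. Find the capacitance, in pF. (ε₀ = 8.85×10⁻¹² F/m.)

174 pF

A = (5.50 cm)² = 3.02×10⁻³ m².
Side-by-side slabs ⇒ two capacitors in parallel, each spanning the full gap.
C₁ = κ₁ε₀A₁/d = 20.3 × 8.85×10⁻¹² × 2.22×10⁻³ / 2.82×10⁻³ = 1.41×10⁻¹⁰ F.
C₂ = κ₂ε₀A₂/d = 12.7 × 8.85×10⁻¹² × 8.05×10⁻⁴ / 2.82×10⁻³ = 3.21×10⁻¹¹ F.
C = C₁ + C₂ = 1.74×10⁻¹⁰ F.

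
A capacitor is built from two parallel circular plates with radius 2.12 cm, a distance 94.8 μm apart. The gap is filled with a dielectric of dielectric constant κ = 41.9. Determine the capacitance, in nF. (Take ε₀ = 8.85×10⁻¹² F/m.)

A = π(2.12 cm)² = 1.41×10⁻³ m².
C = κε₀A/d = 41.9 × 8.85×10⁻¹² × 1.41×10⁻³ / 9.48×10⁻⁵ = 5.52×10⁻⁹ F.

C ≈ 5.52 nF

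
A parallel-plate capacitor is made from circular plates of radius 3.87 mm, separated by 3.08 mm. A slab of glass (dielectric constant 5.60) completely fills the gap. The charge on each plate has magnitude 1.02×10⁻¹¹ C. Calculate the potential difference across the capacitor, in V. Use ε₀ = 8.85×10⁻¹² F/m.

A = π(3.87 mm)² = 4.71×10⁻⁵ m².
C = κε₀A/d = 5.60 × 8.85×10⁻¹² × 4.71×10⁻⁵ / 3.08×10⁻³ = 7.57×10⁻¹³ F.
V = Q/C = 1.02×10⁻¹¹ / 7.57×10⁻¹³ = 13.5 V.

V ≈ 13.5 V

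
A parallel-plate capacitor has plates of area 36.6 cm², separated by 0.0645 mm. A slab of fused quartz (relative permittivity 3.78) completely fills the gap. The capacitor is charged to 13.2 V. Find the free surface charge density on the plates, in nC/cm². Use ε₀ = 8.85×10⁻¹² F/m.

0.685 nC/cm²

A = 36.6 cm² = 3.66×10⁻³ m².
C = κε₀A/d = 3.78 × 8.85×10⁻¹² × 3.66×10⁻³ / 6.45×10⁻⁵ = 1.90×10⁻⁹ F.
σ = Q/A = CV/A = 1.90×10⁻⁹ × 13.2 / 3.66×10⁻³ = 6.85×10⁻⁶ C/m².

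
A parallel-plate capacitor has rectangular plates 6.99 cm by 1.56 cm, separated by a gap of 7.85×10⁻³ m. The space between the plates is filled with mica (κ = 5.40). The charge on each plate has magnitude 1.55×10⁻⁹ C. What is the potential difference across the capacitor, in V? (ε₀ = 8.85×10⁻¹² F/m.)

A = 6.99 × 1.56 cm² = 1.09×10⁻³ m².
C = κε₀A/d = 5.40 × 8.85×10⁻¹² × 1.09×10⁻³ / 7.85×10⁻³ = 6.64×10⁻¹² F.
V = Q/C = 1.55×10⁻⁹ / 6.64×10⁻¹² = 2.33×10² V.

V ≈ 233 V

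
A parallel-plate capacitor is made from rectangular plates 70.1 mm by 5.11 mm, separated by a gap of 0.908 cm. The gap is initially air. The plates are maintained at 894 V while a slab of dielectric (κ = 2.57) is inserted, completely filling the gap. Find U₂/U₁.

U₂/U₁ ≈ 2.57

Battery connected ⇒ V is held fixed.
C₂ = 2.57 C₁ and U = ½CV², so U₂/U₁ = C₂/C₁ = 2.57.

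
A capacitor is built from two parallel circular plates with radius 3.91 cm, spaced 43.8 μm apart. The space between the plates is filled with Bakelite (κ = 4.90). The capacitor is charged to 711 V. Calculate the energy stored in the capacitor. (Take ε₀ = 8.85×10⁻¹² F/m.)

A = π(3.91 cm)² = 4.80×10⁻³ m².
C = κε₀A/d = 4.90 × 8.85×10⁻¹² × 4.80×10⁻³ / 4.38×10⁻⁵ = 4.76×10⁻⁹ F.
U = ½CV² = ½ × 4.76×10⁻⁹ × (711)² = 1.20×10⁻³ J.

U ≈ 1.20 mJ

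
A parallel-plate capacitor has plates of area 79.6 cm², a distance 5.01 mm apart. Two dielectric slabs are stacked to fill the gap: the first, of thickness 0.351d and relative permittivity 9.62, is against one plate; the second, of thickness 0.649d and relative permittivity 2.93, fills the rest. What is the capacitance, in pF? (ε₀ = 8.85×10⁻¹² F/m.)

A = 79.6 cm² = 7.96×10⁻³ m².
Stacked slabs ⇒ two capacitors in series, each with the full plate area.
C₁ = κ₁ε₀A/d₁ = 9.62 × 8.85×10⁻¹² × 7.96×10⁻³ / 1.76×10⁻³ = 3.85×10⁻¹⁰ F.
C₂ = κ₂ε₀A/d₂ = 2.93 × 8.85×10⁻¹² × 7.96×10⁻³ / 3.25×10⁻³ = 6.35×10⁻¹¹ F.
C = (1/C₁ + 1/C₂)⁻¹ = 5.45×10⁻¹¹ F.

C ≈ 54.5 pF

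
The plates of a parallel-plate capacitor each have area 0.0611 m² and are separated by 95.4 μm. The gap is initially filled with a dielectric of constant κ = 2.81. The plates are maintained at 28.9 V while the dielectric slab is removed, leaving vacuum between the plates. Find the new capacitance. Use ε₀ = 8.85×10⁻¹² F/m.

5.67 nF

Initially C₁ = κε₀A/d = 2.81 × 8.85×10⁻¹² × 6.11×10⁻² / 9.54×10⁻⁵ = 1.59×10⁻⁸ F.
C = κε₀A/d scales with κ, so C₂/C₁ = 1/κ = 1/2.81 = 0.356.
C₂ = 0.356 × 1.59×10⁻⁸ = 5.67×10⁻⁹ F.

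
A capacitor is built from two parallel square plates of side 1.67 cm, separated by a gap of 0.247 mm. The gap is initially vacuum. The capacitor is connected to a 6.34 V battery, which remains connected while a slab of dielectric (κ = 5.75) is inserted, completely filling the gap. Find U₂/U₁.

U₂/U₁ ≈ 5.75

Battery connected ⇒ V is held fixed.
C₂ = 5.75 C₁ and U = ½CV², so U₂/U₁ = C₂/C₁ = 5.75.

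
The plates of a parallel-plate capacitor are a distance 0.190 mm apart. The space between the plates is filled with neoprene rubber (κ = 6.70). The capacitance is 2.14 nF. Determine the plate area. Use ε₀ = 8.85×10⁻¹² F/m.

A = Cd/(κε₀) = 2.14×10⁻⁹ × 1.90×10⁻⁴ / (6.70 × 8.85×10⁻¹²) = 6.86×10⁻³ m².

68.6 cm²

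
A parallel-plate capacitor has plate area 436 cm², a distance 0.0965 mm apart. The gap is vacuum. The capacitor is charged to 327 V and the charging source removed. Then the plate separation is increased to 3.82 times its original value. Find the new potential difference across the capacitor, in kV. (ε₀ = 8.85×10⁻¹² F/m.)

A = 436 cm² = 4.36×10⁻² m².
Initially C₁ = ε₀A/d = 8.85×10⁻¹² × 4.36×10⁻² / 9.65×10⁻⁵ = 4.00×10⁻⁹ F.
V₁ = 3.27×10² V.
Isolated ⇒ Q is held fixed. C₂ = 0.262 C₁ and V = Q/C, so V₂/V₁ = C₁/C₂ = 3.82.
V₂ = 3.82 × 3.27×10² = 1.25×10³ V.

V ≈ 1.25 kV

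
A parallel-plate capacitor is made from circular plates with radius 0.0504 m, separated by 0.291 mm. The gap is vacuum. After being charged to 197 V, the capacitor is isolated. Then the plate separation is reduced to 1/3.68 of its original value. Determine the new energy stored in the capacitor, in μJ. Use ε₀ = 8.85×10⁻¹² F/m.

U ≈ 1.28 μJ

A = π(0.0504 m)² = 7.98×10⁻³ m².
Initially C₁ = ε₀A/d = 8.85×10⁻¹² × 7.98×10⁻³ / 2.91×10⁻⁴ = 2.43×10⁻¹⁰ F.
U₁ = 4.71×10⁻⁶ J.
Isolated ⇒ Q is held fixed. C₂ = 3.68 C₁ and U = Q²/(2C), so U₂/U₁ = C₁/C₂ = 0.272.
U₂ = 0.272 × 4.71×10⁻⁶ = 1.28×10⁻⁶ J.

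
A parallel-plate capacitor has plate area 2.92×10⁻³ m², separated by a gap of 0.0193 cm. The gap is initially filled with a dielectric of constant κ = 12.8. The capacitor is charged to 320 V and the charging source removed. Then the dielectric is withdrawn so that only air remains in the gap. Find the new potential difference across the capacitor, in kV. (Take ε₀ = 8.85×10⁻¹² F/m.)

4.10 kV

Initially C₁ = κε₀A/d = 12.8 × 8.85×10⁻¹² × 2.92×10⁻³ / 1.93×10⁻⁴ = 1.71×10⁻⁹ F.
V₁ = 3.20×10² V.
Isolated ⇒ Q is held fixed. C₂ = 0.0781 C₁ and V = Q/C, so V₂/V₁ = C₁/C₂ = 12.8.
V₂ = 12.8 × 3.20×10² = 4.10×10³ V.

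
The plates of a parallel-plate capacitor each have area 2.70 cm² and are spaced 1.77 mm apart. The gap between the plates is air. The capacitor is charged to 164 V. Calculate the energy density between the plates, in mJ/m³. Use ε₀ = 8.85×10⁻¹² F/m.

u ≈ 38.0 mJ/m³

E = V/d = 164 / 1.77×10⁻³ = 9.27×10⁴ V/m.
u = ½ε₀E² = ½ × 8.85×10⁻¹² × (9.27×10⁴)² = 3.80×10⁻² J/m³.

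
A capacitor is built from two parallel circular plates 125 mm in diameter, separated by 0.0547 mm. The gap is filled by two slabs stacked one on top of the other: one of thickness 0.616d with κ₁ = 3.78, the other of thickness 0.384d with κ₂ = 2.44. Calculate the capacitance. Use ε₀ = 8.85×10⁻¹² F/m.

C ≈ 6.20 nF

A = π(125/2 mm)² = 1.23×10⁻² m².
Stacked slabs ⇒ two capacitors in series, each with the full plate area.
C₁ = κ₁ε₀A/d₁ = 3.78 × 8.85×10⁻¹² × 1.23×10⁻² / 3.37×10⁻⁵ = 1.22×10⁻⁸ F.
C₂ = κ₂ε₀A/d₂ = 2.44 × 8.85×10⁻¹² × 1.23×10⁻² / 2.10×10⁻⁵ = 1.26×10⁻⁸ F.
C = (1/C₁ + 1/C₂)⁻¹ = 6.20×10⁻⁹ F.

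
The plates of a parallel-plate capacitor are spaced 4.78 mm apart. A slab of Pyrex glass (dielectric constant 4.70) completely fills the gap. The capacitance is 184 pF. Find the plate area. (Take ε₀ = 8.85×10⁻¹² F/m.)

A ≈ 211 cm²

A = Cd/(κε₀) = 1.84×10⁻¹⁰ × 4.78×10⁻³ / (4.70 × 8.85×10⁻¹²) = 2.11×10⁻² m².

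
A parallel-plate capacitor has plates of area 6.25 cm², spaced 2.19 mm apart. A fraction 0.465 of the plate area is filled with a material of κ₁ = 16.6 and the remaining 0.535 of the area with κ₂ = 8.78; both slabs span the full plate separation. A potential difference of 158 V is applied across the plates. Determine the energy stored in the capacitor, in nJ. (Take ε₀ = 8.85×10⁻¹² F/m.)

A = 6.25 cm² = 6.25×10⁻⁴ m².
Side-by-side slabs ⇒ two capacitors in parallel, each spanning the full gap.
C₁ = κ₁ε₀A₁/d = 16.6 × 8.85×10⁻¹² × 2.91×10⁻⁴ / 2.19×10⁻³ = 1.95×10⁻¹¹ F.
C₂ = κ₂ε₀A₂/d = 8.78 × 8.85×10⁻¹² × 3.34×10⁻⁴ / 2.19×10⁻³ = 1.19×10⁻¹¹ F.
C = C₁ + C₂ = 3.14×10⁻¹¹ F.
U = ½CV² = ½ × 3.14×10⁻¹¹ × (158)² = 3.91×10⁻⁷ J.

U ≈ 391 nJ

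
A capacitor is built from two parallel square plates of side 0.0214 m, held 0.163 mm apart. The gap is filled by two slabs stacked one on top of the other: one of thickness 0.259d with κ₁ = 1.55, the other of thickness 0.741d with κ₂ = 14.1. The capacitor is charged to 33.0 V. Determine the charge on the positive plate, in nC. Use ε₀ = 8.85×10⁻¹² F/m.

A = (0.0214 m)² = 4.58×10⁻⁴ m².
Stacked slabs ⇒ two capacitors in series, each with the full plate area.
C₁ = κ₁ε₀A/d₁ = 1.55 × 8.85×10⁻¹² × 4.58×10⁻⁴ / 4.22×10⁻⁵ = 1.49×10⁻¹⁰ F.
C₂ = κ₂ε₀A/d₂ = 14.1 × 8.85×10⁻¹² × 4.58×10⁻⁴ / 1.21×10⁻⁴ = 4.73×10⁻¹⁰ F.
C = (1/C₁ + 1/C₂)⁻¹ = 1.13×10⁻¹⁰ F.
Q = CV = 1.13×10⁻¹⁰ × 33.0 = 3.74×10⁻⁹ C.

Q ≈ 3.74 nC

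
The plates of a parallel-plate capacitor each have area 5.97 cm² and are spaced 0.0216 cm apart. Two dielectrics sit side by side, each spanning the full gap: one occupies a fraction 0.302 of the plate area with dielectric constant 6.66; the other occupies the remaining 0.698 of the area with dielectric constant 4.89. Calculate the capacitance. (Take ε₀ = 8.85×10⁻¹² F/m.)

A = 5.97 cm² = 5.97×10⁻⁴ m².
Side-by-side slabs ⇒ two capacitors in parallel, each spanning the full gap.
C₁ = κ₁ε₀A₁/d = 6.66 × 8.85×10⁻¹² × 1.80×10⁻⁴ / 2.16×10⁻⁴ = 4.92×10⁻¹¹ F.
C₂ = κ₂ε₀A₂/d = 4.89 × 8.85×10⁻¹² × 4.17×10⁻⁴ / 2.16×10⁻⁴ = 8.35×10⁻¹¹ F.
C = C₁ + C₂ = 1.33×10⁻¹⁰ F.

133 pF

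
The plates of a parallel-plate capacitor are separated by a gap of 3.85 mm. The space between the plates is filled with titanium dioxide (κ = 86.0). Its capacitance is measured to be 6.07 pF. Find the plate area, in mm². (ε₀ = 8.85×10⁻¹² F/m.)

A = Cd/(κε₀) = 6.07×10⁻¹² × 3.85×10⁻³ / (86.0 × 8.85×10⁻¹²) = 3.07×10⁻⁵ m².

A ≈ 30.7 mm²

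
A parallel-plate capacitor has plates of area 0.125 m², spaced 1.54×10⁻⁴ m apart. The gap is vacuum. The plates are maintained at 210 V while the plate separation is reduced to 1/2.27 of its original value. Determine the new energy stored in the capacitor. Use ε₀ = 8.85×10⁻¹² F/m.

Initially C₁ = ε₀A/d = 8.85×10⁻¹² × 0.125 / 1.54×10⁻⁴ = 7.18×10⁻⁹ F.
U₁ = 1.58×10⁻⁴ J.
Battery connected ⇒ V is held fixed. C₂ = 2.27 C₁ and U = ½CV², so U₂/U₁ = C₂/C₁ = 2.27.
U₂ = 2.27 × 1.58×10⁻⁴ = 3.60×10⁻⁴ J.

U ≈ 360 μJ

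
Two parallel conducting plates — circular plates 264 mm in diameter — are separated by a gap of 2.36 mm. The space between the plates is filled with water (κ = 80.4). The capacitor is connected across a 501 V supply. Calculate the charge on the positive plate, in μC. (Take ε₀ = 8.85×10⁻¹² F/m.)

8.27 μC

A = π(264/2 mm)² = 5.47×10⁻² m².
C = κε₀A/d = 80.4 × 8.85×10⁻¹² × 5.47×10⁻² / 2.36×10⁻³ = 1.65×10⁻⁸ F.
Q = CV = 1.65×10⁻⁸ × 501 = 8.27×10⁻⁶ C.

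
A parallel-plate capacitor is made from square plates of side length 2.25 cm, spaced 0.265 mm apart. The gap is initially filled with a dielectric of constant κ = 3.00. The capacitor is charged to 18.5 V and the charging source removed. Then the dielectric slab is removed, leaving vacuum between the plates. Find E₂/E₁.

Isolated ⇒ Q is held fixed.
V₂ = Q/C₂ = V₁/0.333; E = V/d, so E₂/E₁ = (V₂/V₁)(d₁/d₂) = 3.00.

E₂/E₁ ≈ 3.00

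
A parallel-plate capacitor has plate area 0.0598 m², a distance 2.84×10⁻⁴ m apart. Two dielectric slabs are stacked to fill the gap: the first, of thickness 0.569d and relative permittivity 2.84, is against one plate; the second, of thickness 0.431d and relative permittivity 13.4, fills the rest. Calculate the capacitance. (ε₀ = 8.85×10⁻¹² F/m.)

Stacked slabs ⇒ two capacitors in series, each with the full plate area.
C₁ = κ₁ε₀A/d₁ = 2.84 × 8.85×10⁻¹² × 5.98×10⁻² / 1.62×10⁻⁴ = 9.30×10⁻⁹ F.
C₂ = κ₂ε₀A/d₂ = 13.4 × 8.85×10⁻¹² × 5.98×10⁻² / 1.22×10⁻⁴ = 5.79×10⁻⁸ F.
C = (1/C₁ + 1/C₂)⁻¹ = 8.01×10⁻⁹ F.

8.01 nF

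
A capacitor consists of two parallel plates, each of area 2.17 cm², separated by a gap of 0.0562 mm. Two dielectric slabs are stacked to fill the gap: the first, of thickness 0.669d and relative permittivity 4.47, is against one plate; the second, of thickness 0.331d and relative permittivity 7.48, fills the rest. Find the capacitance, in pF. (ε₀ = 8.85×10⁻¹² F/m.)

A = 2.17 cm² = 2.17×10⁻⁴ m².
Stacked slabs ⇒ two capacitors in series, each with the full plate area.
C₁ = κ₁ε₀A/d₁ = 4.47 × 8.85×10⁻¹² × 2.17×10⁻⁴ / 3.76×10⁻⁵ = 2.28×10⁻¹⁰ F.
C₂ = κ₂ε₀A/d₂ = 7.48 × 8.85×10⁻¹² × 2.17×10⁻⁴ / 1.86×10⁻⁵ = 7.72×10⁻¹⁰ F.
C = (1/C₁ + 1/C₂)⁻¹ = 1.76×10⁻¹⁰ F.

176 pF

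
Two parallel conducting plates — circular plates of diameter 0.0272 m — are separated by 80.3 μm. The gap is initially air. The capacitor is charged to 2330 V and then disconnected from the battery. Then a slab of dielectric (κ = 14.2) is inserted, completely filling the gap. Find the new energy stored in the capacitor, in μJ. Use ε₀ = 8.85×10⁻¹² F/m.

A = π(0.0272/2 m)² = 5.81×10⁻⁴ m².
Initially C₁ = ε₀A/d = 8.85×10⁻¹² × 5.81×10⁻⁴ / 8.03×10⁻⁵ = 6.40×10⁻¹¹ F.
U₁ = 1.74×10⁻⁴ J.
Isolated ⇒ Q is held fixed. C₂ = 14.2 C₁ and U = Q²/(2C), so U₂/U₁ = C₁/C₂ = 0.0704.
U₂ = 0.0704 × 1.74×10⁻⁴ = 1.22×10⁻⁵ J.

12.2 μJ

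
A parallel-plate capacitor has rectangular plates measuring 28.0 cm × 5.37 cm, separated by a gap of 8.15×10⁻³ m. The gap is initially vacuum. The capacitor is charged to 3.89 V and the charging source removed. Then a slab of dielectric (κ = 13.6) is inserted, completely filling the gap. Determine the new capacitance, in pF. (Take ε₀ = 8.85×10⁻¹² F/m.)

C ≈ 222 pF

A = 28.0 × 5.37 cm² = 1.50×10⁻² m².
Initially C₁ = ε₀A/d = 8.85×10⁻¹² × 1.50×10⁻² / 8.15×10⁻³ = 1.63×10⁻¹¹ F.
C = κε₀A/d scales with κ, so C₂/C₁ = κ = 13.6.
C₂ = 13.6 × 1.63×10⁻¹¹ = 2.22×10⁻¹⁰ F.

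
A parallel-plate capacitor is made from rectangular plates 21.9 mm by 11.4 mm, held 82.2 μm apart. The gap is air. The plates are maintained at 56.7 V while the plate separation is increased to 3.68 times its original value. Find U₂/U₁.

U₂/U₁ ≈ 0.272

Battery connected ⇒ V is held fixed.
C₂ = 0.272 C₁ and U = ½CV², so U₂/U₁ = C₂/C₁ = 0.272.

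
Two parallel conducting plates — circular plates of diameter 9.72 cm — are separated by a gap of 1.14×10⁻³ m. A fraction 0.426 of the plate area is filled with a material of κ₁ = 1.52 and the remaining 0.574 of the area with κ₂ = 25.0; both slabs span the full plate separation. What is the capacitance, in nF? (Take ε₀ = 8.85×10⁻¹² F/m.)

A = π(9.72/2 cm)² = 7.42×10⁻³ m².
Side-by-side slabs ⇒ two capacitors in parallel, each spanning the full gap.
C₁ = κ₁ε₀A₁/d = 1.52 × 8.85×10⁻¹² × 3.16×10⁻³ / 1.14×10⁻³ = 3.73×10⁻¹¹ F.
C₂ = κ₂ε₀A₂/d = 25.0 × 8.85×10⁻¹² × 4.26×10⁻³ / 1.14×10⁻³ = 8.27×10⁻¹⁰ F.
C = C₁ + C₂ = 8.64×10⁻¹⁰ F.

0.864 nF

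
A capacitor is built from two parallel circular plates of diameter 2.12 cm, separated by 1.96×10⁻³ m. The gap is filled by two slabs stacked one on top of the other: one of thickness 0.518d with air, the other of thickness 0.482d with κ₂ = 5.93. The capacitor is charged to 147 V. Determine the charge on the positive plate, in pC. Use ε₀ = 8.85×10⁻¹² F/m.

A = π(2.12/2 cm)² = 3.53×10⁻⁴ m².
Stacked slabs ⇒ two capacitors in series, each with the full plate area.
C₁ = κ₁ε₀A/d₁ = 1.00 × 8.85×10⁻¹² × 3.53×10⁻⁴ / 1.02×10⁻³ = 3.08×10⁻¹² F.
C₂ = κ₂ε₀A/d₂ = 5.93 × 8.85×10⁻¹² × 3.53×10⁻⁴ / 9.45×10⁻⁴ = 1.96×10⁻¹¹ F.
C = (1/C₁ + 1/C₂)⁻¹ = 2.66×10⁻¹² F.
Q = CV = 2.66×10⁻¹² × 147 = 3.91×10⁻¹⁰ C.

Q ≈ 391 pC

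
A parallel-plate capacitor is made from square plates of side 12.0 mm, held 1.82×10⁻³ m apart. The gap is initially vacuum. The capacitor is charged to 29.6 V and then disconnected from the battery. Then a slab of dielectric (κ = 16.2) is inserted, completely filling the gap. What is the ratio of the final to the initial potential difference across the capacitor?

V₂/V₁ ≈ 0.0617

Isolated ⇒ Q is held fixed.
C₂ = 16.2 C₁ and V = Q/C, so V₂/V₁ = C₁/C₂ = 0.0617.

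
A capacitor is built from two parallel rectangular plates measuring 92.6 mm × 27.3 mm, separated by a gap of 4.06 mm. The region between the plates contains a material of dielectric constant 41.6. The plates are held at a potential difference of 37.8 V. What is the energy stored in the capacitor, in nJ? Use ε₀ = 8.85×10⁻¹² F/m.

A = 92.6 × 27.3 mm² = 2.53×10⁻³ m².
C = κε₀A/d = 41.6 × 8.85×10⁻¹² × 2.53×10⁻³ / 4.06×10⁻³ = 2.29×10⁻¹⁰ F.
U = ½CV² = ½ × 2.29×10⁻¹⁰ × (37.8)² = 1.64×10⁻⁷ J.

U ≈ 164 nJ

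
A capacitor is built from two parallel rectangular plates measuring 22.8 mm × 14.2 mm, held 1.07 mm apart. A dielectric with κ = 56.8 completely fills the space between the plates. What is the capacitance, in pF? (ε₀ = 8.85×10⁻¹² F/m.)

A = 22.8 × 14.2 mm² = 3.24×10⁻⁴ m².
C = κε₀A/d = 56.8 × 8.85×10⁻¹² × 3.24×10⁻⁴ / 1.07×10⁻³ = 1.52×10⁻¹⁰ F.

C ≈ 152 pF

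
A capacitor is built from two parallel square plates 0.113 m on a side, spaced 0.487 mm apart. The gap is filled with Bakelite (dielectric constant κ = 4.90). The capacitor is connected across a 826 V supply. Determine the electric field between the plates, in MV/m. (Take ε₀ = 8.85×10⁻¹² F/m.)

1.70 MV/m

E = V/d = 826 / 4.87×10⁻⁴ = 1.70×10⁶ V/m.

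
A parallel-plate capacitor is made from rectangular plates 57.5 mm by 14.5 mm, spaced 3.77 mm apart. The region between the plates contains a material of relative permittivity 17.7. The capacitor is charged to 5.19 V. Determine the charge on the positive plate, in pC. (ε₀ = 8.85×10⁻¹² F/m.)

180 pC

A = 57.5 × 14.5 mm² = 8.34×10⁻⁴ m².
C = κε₀A/d = 17.7 × 8.85×10⁻¹² × 8.34×10⁻⁴ / 3.77×10⁻³ = 3.46×10⁻¹¹ F.
Q = CV = 3.46×10⁻¹¹ × 5.19 = 1.80×10⁻¹⁰ C.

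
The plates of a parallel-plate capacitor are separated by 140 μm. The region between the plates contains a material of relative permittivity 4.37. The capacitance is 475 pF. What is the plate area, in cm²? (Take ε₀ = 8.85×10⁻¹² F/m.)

A = Cd/(κε₀) = 4.75×10⁻¹⁰ × 1.40×10⁻⁴ / (4.37 × 8.85×10⁻¹²) = 1.72×10⁻³ m².

A ≈ 17.2 cm²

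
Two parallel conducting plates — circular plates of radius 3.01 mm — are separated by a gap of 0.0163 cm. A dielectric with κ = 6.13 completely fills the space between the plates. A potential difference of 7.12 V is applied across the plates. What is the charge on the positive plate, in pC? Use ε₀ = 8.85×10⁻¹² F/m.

A = π(3.01 mm)² = 2.85×10⁻⁵ m².
C = κε₀A/d = 6.13 × 8.85×10⁻¹² × 2.85×10⁻⁵ / 1.63×10⁻⁴ = 9.47×10⁻¹² F.
Q = CV = 9.47×10⁻¹² × 7.12 = 6.74×10⁻¹¹ C.

67.4 pC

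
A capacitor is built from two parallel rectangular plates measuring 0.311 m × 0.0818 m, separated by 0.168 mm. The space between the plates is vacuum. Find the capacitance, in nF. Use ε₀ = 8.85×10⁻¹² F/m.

A = 0.311 × 0.0818 m² = 2.54×10⁻² m².
C = ε₀A/d = 8.85×10⁻¹² × 2.54×10⁻² / 1.68×10⁻⁴ = 1.34×10⁻⁹ F.

1.34 nF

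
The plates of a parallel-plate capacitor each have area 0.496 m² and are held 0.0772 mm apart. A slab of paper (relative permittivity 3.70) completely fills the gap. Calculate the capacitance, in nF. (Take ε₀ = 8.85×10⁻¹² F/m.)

C = κε₀A/d = 3.70 × 8.85×10⁻¹² × 0.496 / 7.72×10⁻⁵ = 2.10×10⁻⁷ F.

210 nF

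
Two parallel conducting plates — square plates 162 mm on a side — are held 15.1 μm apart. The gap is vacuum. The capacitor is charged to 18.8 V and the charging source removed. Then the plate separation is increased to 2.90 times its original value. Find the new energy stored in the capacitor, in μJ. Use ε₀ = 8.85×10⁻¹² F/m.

A = (162 mm)² = 2.62×10⁻² m².
Initially C₁ = ε₀A/d = 8.85×10⁻¹² × 2.62×10⁻² / 1.51×10⁻⁵ = 1.54×10⁻⁸ F.
U₁ = 2.72×10⁻⁶ J.
Isolated ⇒ Q is held fixed. C₂ = 0.345 C₁ and U = Q²/(2C), so U₂/U₁ = C₁/C₂ = 2.90.
U₂ = 2.90 × 2.72×10⁻⁶ = 7.88×10⁻⁶ J.

U ≈ 7.88 μJ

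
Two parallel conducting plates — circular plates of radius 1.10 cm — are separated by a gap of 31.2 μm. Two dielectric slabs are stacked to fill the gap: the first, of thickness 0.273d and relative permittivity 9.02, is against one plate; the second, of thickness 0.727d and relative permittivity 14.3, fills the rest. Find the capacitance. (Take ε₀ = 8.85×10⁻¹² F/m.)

1.33 nF

A = π(1.10 cm)² = 3.80×10⁻⁴ m².
Stacked slabs ⇒ two capacitors in series, each with the full plate area.
C₁ = κ₁ε₀A/d₁ = 9.02 × 8.85×10⁻¹² × 3.80×10⁻⁴ / 8.52×10⁻⁶ = 3.56×10⁻⁹ F.
C₂ = κ₂ε₀A/d₂ = 14.3 × 8.85×10⁻¹² × 3.80×10⁻⁴ / 2.27×10⁻⁵ = 2.12×10⁻⁹ F.
C = (1/C₁ + 1/C₂)⁻¹ = 1.33×10⁻⁹ F.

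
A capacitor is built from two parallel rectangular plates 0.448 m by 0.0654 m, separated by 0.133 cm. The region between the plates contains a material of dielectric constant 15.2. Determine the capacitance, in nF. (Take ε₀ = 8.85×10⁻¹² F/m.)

A = 0.448 × 0.0654 m² = 2.93×10⁻² m².
C = κε₀A/d = 15.2 × 8.85×10⁻¹² × 2.93×10⁻² / 1.33×10⁻³ = 2.96×10⁻⁹ F.

C ≈ 2.96 nF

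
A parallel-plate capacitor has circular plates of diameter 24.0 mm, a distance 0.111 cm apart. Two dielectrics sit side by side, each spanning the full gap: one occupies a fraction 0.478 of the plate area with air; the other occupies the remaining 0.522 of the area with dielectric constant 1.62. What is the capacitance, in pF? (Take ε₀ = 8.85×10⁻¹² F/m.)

4.77 pF

A = π(24.0/2 mm)² = 4.52×10⁻⁴ m².
Side-by-side slabs ⇒ two capacitors in parallel, each spanning the full gap.
C₁ = κ₁ε₀A₁/d = 1.00 × 8.85×10⁻¹² × 2.16×10⁻⁴ / 1.11×10⁻³ = 1.72×10⁻¹² F.
C₂ = κ₂ε₀A₂/d = 1.62 × 8.85×10⁻¹² × 2.36×10⁻⁴ / 1.11×10⁻³ = 3.05×10⁻¹² F.
C = C₁ + C₂ = 4.77×10⁻¹² F.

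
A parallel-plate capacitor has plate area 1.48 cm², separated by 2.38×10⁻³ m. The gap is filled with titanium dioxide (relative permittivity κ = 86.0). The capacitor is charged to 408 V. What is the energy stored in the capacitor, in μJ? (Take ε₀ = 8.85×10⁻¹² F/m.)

A = 1.48 cm² = 1.48×10⁻⁴ m².
C = κε₀A/d = 86.0 × 8.85×10⁻¹² × 1.48×10⁻⁴ / 2.38×10⁻³ = 4.73×10⁻¹¹ F.
U = ½CV² = ½ × 4.73×10⁻¹¹ × (408)² = 3.94×10⁻⁶ J.

U ≈ 3.94 μJ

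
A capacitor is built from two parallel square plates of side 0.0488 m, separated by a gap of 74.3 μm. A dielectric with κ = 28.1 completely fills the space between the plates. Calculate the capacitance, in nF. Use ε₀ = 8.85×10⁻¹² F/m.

7.97 nF

A = (0.0488 m)² = 2.38×10⁻³ m².
C = κε₀A/d = 28.1 × 8.85×10⁻¹² × 2.38×10⁻³ / 7.43×10⁻⁵ = 7.97×10⁻⁹ F.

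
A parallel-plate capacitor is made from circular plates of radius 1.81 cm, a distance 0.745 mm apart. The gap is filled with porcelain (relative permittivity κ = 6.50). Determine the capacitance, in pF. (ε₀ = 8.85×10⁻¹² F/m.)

79.5 pF

A = π(1.81 cm)² = 1.03×10⁻³ m².
C = κε₀A/d = 6.50 × 8.85×10⁻¹² × 1.03×10⁻³ / 7.45×10⁻⁴ = 7.95×10⁻¹¹ F.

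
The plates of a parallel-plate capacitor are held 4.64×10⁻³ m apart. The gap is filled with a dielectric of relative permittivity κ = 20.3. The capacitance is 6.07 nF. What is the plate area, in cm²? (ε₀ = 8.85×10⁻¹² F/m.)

A = Cd/(κε₀) = 6.07×10⁻⁹ × 4.64×10⁻³ / (20.3 × 8.85×10⁻¹²) = 0.157 m².

1568 cm²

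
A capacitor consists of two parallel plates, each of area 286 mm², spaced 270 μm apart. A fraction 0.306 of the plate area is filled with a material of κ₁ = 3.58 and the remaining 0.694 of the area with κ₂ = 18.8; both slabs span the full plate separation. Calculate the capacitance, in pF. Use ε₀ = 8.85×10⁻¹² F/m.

C ≈ 133 pF

A = 286 mm² = 2.86×10⁻⁴ m².
Side-by-side slabs ⇒ two capacitors in parallel, each spanning the full gap.
C₁ = κ₁ε₀A₁/d = 3.58 × 8.85×10⁻¹² × 8.75×10⁻⁵ / 2.70×10⁻⁴ = 1.03×10⁻¹¹ F.
C₂ = κ₂ε₀A₂/d = 18.8 × 8.85×10⁻¹² × 1.98×10⁻⁴ / 2.70×10⁻⁴ = 1.22×10⁻¹⁰ F.
C = C₁ + C₂ = 1.33×10⁻¹⁰ F.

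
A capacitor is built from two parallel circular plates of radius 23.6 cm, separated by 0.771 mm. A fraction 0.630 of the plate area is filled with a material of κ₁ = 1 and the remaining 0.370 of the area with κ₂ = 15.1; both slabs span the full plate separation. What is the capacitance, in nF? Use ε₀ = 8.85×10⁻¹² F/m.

A = π(23.6 cm)² = 0.175 m².
Side-by-side slabs ⇒ two capacitors in parallel, each spanning the full gap.
C₁ = κ₁ε₀A₁/d = 1.00 × 8.85×10⁻¹² × 0.110 / 7.71×10⁻⁴ = 1.27×10⁻⁹ F.
C₂ = κ₂ε₀A₂/d = 15.1 × 8.85×10⁻¹² × 6.47×10⁻² / 7.71×10⁻⁴ = 1.12×10⁻⁸ F.
C = C₁ + C₂ = 1.25×10⁻⁸ F.

C ≈ 12.5 nF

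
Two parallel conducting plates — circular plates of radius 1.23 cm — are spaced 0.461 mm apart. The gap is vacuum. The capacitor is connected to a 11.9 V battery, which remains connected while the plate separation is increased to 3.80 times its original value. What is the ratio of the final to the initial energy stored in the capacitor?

Battery connected ⇒ V is held fixed.
C₂ = 0.263 C₁ and U = ½CV², so U₂/U₁ = C₂/C₁ = 0.263.

0.263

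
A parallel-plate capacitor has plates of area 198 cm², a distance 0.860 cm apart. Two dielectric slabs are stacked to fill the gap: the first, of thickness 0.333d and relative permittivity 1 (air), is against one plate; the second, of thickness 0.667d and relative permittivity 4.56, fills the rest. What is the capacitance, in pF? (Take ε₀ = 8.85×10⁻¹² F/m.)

A = 198 cm² = 1.98×10⁻² m².
Stacked slabs ⇒ two capacitors in series, each with the full plate area.
C₁ = κ₁ε₀A/d₁ = 1.00 × 8.85×10⁻¹² × 1.98×10⁻² / 2.86×10⁻³ = 6.12×10⁻¹¹ F.
C₂ = κ₂ε₀A/d₂ = 4.56 × 8.85×10⁻¹² × 1.98×10⁻² / 5.74×10⁻³ = 1.39×10⁻¹⁰ F.
C = (1/C₁ + 1/C₂)⁻¹ = 4.25×10⁻¹¹ F.

C ≈ 42.5 pF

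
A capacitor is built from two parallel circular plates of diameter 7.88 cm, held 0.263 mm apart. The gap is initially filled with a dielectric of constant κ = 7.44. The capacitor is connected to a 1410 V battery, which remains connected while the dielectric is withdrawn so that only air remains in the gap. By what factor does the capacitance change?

C = κε₀A/d scales with κ, so C₂/C₁ = 1/κ = 1/7.44 = 0.134.

C₂/C₁ ≈ 0.134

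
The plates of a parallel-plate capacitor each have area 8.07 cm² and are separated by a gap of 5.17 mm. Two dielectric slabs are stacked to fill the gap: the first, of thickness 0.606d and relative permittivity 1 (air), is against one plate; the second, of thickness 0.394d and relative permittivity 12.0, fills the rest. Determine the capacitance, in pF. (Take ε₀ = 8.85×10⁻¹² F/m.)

C ≈ 2.16 pF

A = 8.07 cm² = 8.07×10⁻⁴ m².
Stacked slabs ⇒ two capacitors in series, each with the full plate area.
C₁ = κ₁ε₀A/d₁ = 1.00 × 8.85×10⁻¹² × 8.07×10⁻⁴ / 3.13×10⁻³ = 2.28×10⁻¹² F.
C₂ = κ₂ε₀A/d₂ = 12.0 × 8.85×10⁻¹² × 8.07×10⁻⁴ / 2.04×10⁻³ = 4.21×10⁻¹¹ F.
C = (1/C₁ + 1/C₂)⁻¹ = 2.16×10⁻¹² F.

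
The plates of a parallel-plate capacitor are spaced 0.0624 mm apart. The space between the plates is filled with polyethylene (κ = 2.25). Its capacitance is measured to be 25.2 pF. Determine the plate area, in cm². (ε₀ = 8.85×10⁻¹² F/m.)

A = Cd/(κε₀) = 2.52×10⁻¹¹ × 6.24×10⁻⁵ / (2.25 × 8.85×10⁻¹²) = 7.90×10⁻⁵ m².

A ≈ 0.790 cm²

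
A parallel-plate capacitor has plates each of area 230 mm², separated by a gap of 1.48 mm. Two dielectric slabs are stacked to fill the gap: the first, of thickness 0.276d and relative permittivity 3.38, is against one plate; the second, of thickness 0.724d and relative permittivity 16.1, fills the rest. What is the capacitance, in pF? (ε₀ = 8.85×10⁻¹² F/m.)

10.9 pF

A = 230 mm² = 2.30×10⁻⁴ m².
Stacked slabs ⇒ two capacitors in series, each with the full plate area.
C₁ = κ₁ε₀A/d₁ = 3.38 × 8.85×10⁻¹² × 2.30×10⁻⁴ / 4.08×10⁻⁴ = 1.68×10⁻¹¹ F.
C₂ = κ₂ε₀A/d₂ = 16.1 × 8.85×10⁻¹² × 2.30×10⁻⁴ / 1.07×10⁻³ = 3.06×10⁻¹¹ F.
C = (1/C₁ + 1/C₂)⁻¹ = 1.09×10⁻¹¹ F.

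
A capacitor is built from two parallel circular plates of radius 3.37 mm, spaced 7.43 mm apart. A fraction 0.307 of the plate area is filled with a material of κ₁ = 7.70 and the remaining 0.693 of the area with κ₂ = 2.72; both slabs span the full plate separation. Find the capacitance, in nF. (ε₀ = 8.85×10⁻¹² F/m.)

1.81×10⁻⁴ nF

A = π(3.37 mm)² = 3.57×10⁻⁵ m².
Side-by-side slabs ⇒ two capacitors in parallel, each spanning the full gap.
C₁ = κ₁ε₀A₁/d = 7.70 × 8.85×10⁻¹² × 1.10×10⁻⁵ / 7.43×10⁻³ = 1.00×10⁻¹³ F.
C₂ = κ₂ε₀A₂/d = 2.72 × 8.85×10⁻¹² × 2.47×10⁻⁵ / 7.43×10⁻³ = 8.01×10⁻¹⁴ F.
C = C₁ + C₂ = 1.81×10⁻¹³ F.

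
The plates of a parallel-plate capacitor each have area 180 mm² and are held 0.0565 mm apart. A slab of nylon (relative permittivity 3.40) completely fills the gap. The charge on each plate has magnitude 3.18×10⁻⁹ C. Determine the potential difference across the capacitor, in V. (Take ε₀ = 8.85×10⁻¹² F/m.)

V ≈ 33.2 V

A = 180 mm² = 1.80×10⁻⁴ m².
C = κε₀A/d = 3.40 × 8.85×10⁻¹² × 1.80×10⁻⁴ / 5.65×10⁻⁵ = 9.59×10⁻¹¹ F.
V = Q/C = 3.18×10⁻⁹ / 9.59×10⁻¹¹ = 33.2 V.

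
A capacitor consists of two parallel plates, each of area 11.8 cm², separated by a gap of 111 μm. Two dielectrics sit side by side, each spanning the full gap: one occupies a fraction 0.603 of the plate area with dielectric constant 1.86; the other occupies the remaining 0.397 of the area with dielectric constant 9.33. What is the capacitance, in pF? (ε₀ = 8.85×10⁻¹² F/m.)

A = 11.8 cm² = 1.18×10⁻³ m².
Side-by-side slabs ⇒ two capacitors in parallel, each spanning the full gap.
C₁ = κ₁ε₀A₁/d = 1.86 × 8.85×10⁻¹² × 7.12×10⁻⁴ / 1.11×10⁻⁴ = 1.06×10⁻¹⁰ F.
C₂ = κ₂ε₀A₂/d = 9.33 × 8.85×10⁻¹² × 4.68×10⁻⁴ / 1.11×10⁻⁴ = 3.48×10⁻¹⁰ F.
C = C₁ + C₂ = 4.54×10⁻¹⁰ F.

454 pF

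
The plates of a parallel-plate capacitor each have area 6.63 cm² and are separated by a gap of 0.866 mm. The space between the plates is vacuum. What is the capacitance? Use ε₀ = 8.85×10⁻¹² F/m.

C ≈ 6.78 pF

A = 6.63 cm² = 6.63×10⁻⁴ m².
C = ε₀A/d = 8.85×10⁻¹² × 6.63×10⁻⁴ / 8.66×10⁻⁴ = 6.78×10⁻¹² F.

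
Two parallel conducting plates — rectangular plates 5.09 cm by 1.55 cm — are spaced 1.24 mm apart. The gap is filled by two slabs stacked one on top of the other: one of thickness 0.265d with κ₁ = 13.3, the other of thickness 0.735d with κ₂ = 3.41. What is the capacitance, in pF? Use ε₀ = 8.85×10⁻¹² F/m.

C ≈ 23.9 pF

A = 5.09 × 1.55 cm² = 7.89×10⁻⁴ m².
Stacked slabs ⇒ two capacitors in series, each with the full plate area.
C₁ = κ₁ε₀A/d₁ = 13.3 × 8.85×10⁻¹² × 7.89×10⁻⁴ / 3.29×10⁻⁴ = 2.83×10⁻¹⁰ F.
C₂ = κ₂ε₀A/d₂ = 3.41 × 8.85×10⁻¹² × 7.89×10⁻⁴ / 9.11×10⁻⁴ = 2.61×10⁻¹¹ F.
C = (1/C₁ + 1/C₂)⁻¹ = 2.39×10⁻¹¹ F.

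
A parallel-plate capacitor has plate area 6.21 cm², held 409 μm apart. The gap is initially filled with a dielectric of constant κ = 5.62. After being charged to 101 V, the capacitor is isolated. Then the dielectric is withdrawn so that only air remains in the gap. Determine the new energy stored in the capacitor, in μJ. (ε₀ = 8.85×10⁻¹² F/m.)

A = 6.21 cm² = 6.21×10⁻⁴ m².
Initially C₁ = κε₀A/d = 5.62 × 8.85×10⁻¹² × 6.21×10⁻⁴ / 4.09×10⁻⁴ = 7.55×10⁻¹¹ F.
U₁ = 3.85×10⁻⁷ J.
Isolated ⇒ Q is held fixed. C₂ = 0.178 C₁ and U = Q²/(2C), so U₂/U₁ = C₁/C₂ = 5.62.
U₂ = 5.62 × 3.85×10⁻⁷ = 2.16×10⁻⁶ J.

2.16 μJ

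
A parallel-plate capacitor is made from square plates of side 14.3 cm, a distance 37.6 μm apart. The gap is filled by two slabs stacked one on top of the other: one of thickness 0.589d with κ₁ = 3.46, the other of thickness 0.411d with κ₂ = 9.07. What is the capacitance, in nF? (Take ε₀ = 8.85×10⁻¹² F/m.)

A = (14.3 cm)² = 2.04×10⁻² m².
Stacked slabs ⇒ two capacitors in series, each with the full plate area.
C₁ = κ₁ε₀A/d₁ = 3.46 × 8.85×10⁻¹² × 2.04×10⁻² / 2.21×10⁻⁵ = 2.83×10⁻⁸ F.
C₂ = κ₂ε₀A/d₂ = 9.07 × 8.85×10⁻¹² × 2.04×10⁻² / 1.55×10⁻⁵ = 1.06×10⁻⁷ F.
C = (1/C₁ + 1/C₂)⁻¹ = 2.23×10⁻⁸ F.

C ≈ 22.3 nF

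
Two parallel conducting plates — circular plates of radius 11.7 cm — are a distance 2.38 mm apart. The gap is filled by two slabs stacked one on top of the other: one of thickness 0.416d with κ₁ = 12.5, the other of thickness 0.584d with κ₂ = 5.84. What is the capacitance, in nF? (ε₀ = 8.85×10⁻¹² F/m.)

A = π(11.7 cm)² = 4.30×10⁻² m².
Stacked slabs ⇒ two capacitors in series, each with the full plate area.
C₁ = κ₁ε₀A/d₁ = 12.5 × 8.85×10⁻¹² × 4.30×10⁻² / 9.90×10⁻⁴ = 4.81×10⁻⁹ F.
C₂ = κ₂ε₀A/d₂ = 5.84 × 8.85×10⁻¹² × 4.30×10⁻² / 1.39×10⁻³ = 1.60×10⁻⁹ F.
C = (1/C₁ + 1/C₂)⁻¹ = 1.20×10⁻⁹ F.

1.20 nF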